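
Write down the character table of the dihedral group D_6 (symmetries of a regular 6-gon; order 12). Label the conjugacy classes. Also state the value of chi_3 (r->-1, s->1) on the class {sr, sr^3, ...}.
Conjugacy classes: {e} of size 1, {r^3} of size 1, {r^1, r^5} of size 2, {r^2, r^4} of size 2, {s, sr^2, ...} of size 3, {sr, sr^3, ...} of size 3.
Character table:
  irrep \ class              {e} (size 1)  {r^3} (size 1)  {r^1, r^5} (size 2)  {r^2, r^4} (size 2)  {s, sr^2, ...} (size 3)  {sr, sr^3, ...} (size 3)
  chi_1 (triv)               1             1               1                    1                    1                        1                       
  chi_2 (sign: r->1, s->-1)  1             1               1                    1                    -1                       -1                      
  chi_3 (r->-1, s->1)        1             -1              -1                   1                    1                        -1                      
  chi_4 (r->-1, s->-1)       1             -1              -1                   1                    -1                       1                       
  chi_5 (2d, j=1)            2             -2              1                    -1                   0                        0                       
  chi_6 (2d, j=2)            2             2               -1                   -1                   0                        0                       

Spot check: chi_3 (r->-1, s->1) on {sr, sr^3, ...} = -1.

Why: D_6 has order 2*6 = 12 with 6 conjugacy classes, hence 6 irreducibles. Sum of squared dims 1 + 1 + 1 + 1 + 4 + 4 = 12 = |G|. Linear characters come from the abelianisation; the 2-dimensional irreps have character r^k -> 2*cos(2*pi*j*k/6), reflections -> 0.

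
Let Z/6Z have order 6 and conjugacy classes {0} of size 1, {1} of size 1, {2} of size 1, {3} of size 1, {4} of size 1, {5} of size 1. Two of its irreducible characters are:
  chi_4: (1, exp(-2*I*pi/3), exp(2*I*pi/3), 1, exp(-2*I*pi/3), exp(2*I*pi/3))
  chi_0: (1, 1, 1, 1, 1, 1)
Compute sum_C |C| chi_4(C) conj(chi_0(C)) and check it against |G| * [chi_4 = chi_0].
Sum = 0; so <chi_4, chi_0> = 0 (distinct irreducibles are orthogonal).

Solution. Compute term by term over conjugacy classes (|C| * chi_4(C) * conj(chi_0(C))):
  1*(1)*conj(1) + 1*(exp(-2*I*pi/3))*conj(1) + 1*(exp(2*I*pi/3))*conj(1) + 1*(1)*conj(1) + 1*(exp(-2*I*pi/3))*conj(1) + 1*(exp(2*I*pi/3))*conj(1)
  = (1) + (exp(-2*I*pi/3)) + (exp(2*I*pi/3)) + (1) + (exp(-2*I*pi/3)) + (exp(2*I*pi/3))
  = 0.
(Exp terms are combined using exp(i*s)*conj(exp(i*t)) = exp(i*(s-t)), and sums of them are collapsed using the identity that for every m > 1 the m distinct m-th roots of unity sum to 0, e.g. 1 + exp(2*I*pi/3) + exp(-2*I*pi/3) = 0.)
Dividing by |G| = 6 gives 0/6 = 0, matching the row-orthogonality relation <chi_4, chi_0> = [chi_4 = chi_0].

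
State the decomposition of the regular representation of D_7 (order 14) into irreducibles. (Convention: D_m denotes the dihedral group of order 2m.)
Each irreducible V_i of dimension d_i appears with multiplicity d_i, i.e. rho_reg = (direct sum over all irreducibles V_i) d_i V_i. The irreducible dimensions for D_7 are 1, 1, 2, 2, 2: 2 irreducibles of dimension 1, each with multiplicity 1; 3 irreducibles of dimension 2, each with multiplicity 2. Total dimension 2*1*1 + 3*2*2 = 14 = |G|.

General theorem: in the regular representation of a finite group G, each irreducible appears with multiplicity equal to its dimension. Check: dim(rho_reg) = sum d_i^2 = 1 + 1 + 4 + 4 + 4 = 14 = |G|.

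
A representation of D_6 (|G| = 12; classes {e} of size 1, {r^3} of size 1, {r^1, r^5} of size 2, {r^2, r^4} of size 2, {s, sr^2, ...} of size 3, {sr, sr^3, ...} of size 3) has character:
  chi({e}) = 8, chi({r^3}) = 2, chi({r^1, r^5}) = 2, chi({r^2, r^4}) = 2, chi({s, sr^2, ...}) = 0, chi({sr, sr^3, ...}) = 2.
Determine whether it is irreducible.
Not irreducible (reducible): <chi, chi> = 8 > 1.

Why: <chi, chi> = (1/|G|) sum_C |C| * |chi(C)|^2 = (1/12)[1*|8|^2 + 1*|2|^2 + 2*|2|^2 + 2*|2|^2 + 3*|0|^2 + 3*|2|^2]
  = (1/12)[(64) + (4) + (8) + (8) + (0) + (12)] = 96/12 = 8.
A character is irreducible iff <chi, chi> = 1, so this representation is reducible.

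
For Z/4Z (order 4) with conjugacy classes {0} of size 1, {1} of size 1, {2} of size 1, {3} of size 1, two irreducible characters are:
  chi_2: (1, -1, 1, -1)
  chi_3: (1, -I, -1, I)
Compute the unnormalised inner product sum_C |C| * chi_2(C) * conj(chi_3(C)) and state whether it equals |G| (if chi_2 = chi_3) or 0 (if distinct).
Sum = 0; so <chi_2, chi_3> = 0 (distinct irreducibles are orthogonal).

Details: Compute term by term over conjugacy classes (|C| * chi_2(C) * conj(chi_3(C))):
  1*(1)*conj(1) + 1*(-1)*conj(-I) + 1*(1)*conj(-1) + 1*(-1)*conj(I)
  = (1) + (-I) + (-1) + (I)
  = 0.
(Exp terms are combined using exp(i*s)*conj(exp(i*t)) = exp(i*(s-t)), and sums of them are collapsed using the identity that for every m > 1 the m distinct m-th roots of unity sum to 0, e.g. 1 + exp(2*I*pi/3) + exp(-2*I*pi/3) = 0.)
Dividing by |G| = 4 gives 0/4 = 0, matching the row-orthogonality relation <chi_2, chi_3> = [chi_2 = chi_3].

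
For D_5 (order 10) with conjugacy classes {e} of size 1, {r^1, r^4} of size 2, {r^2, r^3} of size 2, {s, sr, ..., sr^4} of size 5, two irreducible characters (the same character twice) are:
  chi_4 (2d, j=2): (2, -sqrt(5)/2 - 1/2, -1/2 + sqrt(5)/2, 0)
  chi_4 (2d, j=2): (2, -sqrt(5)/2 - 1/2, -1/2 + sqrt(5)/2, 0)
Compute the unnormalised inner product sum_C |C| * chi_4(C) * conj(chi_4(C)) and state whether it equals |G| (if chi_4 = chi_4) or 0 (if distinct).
Sum = 10 = |G| = 10; so <chi_4, chi_4> = 1 (norm-1 confirms irreducibility).

Solution. Compute term by term over conjugacy classes (|C| * chi_4(C) * conj(chi_4(C))):
  1*(2)*conj(2) + 2*(-sqrt(5)/2 - 1/2)*conj(-sqrt(5)/2 - 1/2) + 2*(-1/2 + sqrt(5)/2)*conj(-1/2 + sqrt(5)/2) + 5*(0)*conj(0)
  = (4) + (sqrt(5) + 3) + (3 - sqrt(5)) + (0)
  = 10.
Dividing by |G| = 10 gives 10/10 = 1, matching the row-orthogonality relation <chi_4, chi_4> = [chi_4 = chi_4].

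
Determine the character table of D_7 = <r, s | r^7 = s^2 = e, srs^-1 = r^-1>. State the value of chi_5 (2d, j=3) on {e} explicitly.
Conjugacy classes: {e} of size 1, {r^1, r^6} of size 2, {r^2, r^5} of size 2, {r^3, r^4} of size 2, {s, sr, ..., sr^6} of size 7.
Character table:
  irrep \ class              {e} (size 1)  {r^1, r^6} (size 2)  {r^2, r^5} (size 2)  {r^3, r^4} (size 2)  {s, sr, ..., sr^6} (size 7)
  chi_1 (triv)               1             1                    1                    1                    1                          
  chi_2 (sign: r->1, s->-1)  1             1                    1                    1                    -1                         
  chi_3 (2d, j=1)            2             2*cos(2*pi/7)        -2*cos(3*pi/7)       -2*cos(pi/7)         0                          
  chi_4 (2d, j=2)            2             -2*cos(3*pi/7)       -2*cos(pi/7)         2*cos(2*pi/7)        0                          
  chi_5 (2d, j=3)            2             -2*cos(pi/7)         2*cos(2*pi/7)        -2*cos(3*pi/7)       0                          

Spot check: chi_5 (2d, j=3) on {e} = 2.

D_7 has order 2*7 = 14 with 5 conjugacy classes, hence 5 irreducibles. Sum of squared dims 1 + 1 + 4 + 4 + 4 = 14 = |G|. Linear characters come from the abelianisation; the 2-dimensional irreps have character r^k -> 2*cos(2*pi*j*k/7), reflections -> 0.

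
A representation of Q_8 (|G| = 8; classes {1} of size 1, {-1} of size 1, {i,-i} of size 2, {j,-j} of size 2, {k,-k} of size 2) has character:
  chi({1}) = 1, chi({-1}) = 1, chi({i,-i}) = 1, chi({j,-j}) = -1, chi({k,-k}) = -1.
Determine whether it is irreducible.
Irreducible: <chi, chi> = 1.

Justification: <chi, chi> = (1/|G|) sum_C |C| * |chi(C)|^2 = (1/8)[1*|1|^2 + 1*|1|^2 + 2*|1|^2 + 2*|-1|^2 + 2*|-1|^2]
  = (1/8)[(1) + (1) + (2) + (2) + (2)] = 8/8 = 1.
A character is irreducible iff <chi, chi> = 1, so this representation is irreducible.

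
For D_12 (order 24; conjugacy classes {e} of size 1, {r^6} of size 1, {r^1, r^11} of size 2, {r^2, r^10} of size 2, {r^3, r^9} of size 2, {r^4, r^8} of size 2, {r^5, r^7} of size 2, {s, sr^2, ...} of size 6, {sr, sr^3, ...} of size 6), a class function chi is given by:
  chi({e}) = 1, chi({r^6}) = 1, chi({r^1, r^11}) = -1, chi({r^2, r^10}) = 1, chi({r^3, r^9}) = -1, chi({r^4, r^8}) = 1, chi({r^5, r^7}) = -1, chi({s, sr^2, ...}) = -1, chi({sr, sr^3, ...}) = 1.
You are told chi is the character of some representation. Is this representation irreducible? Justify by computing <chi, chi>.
Irreducible: <chi, chi> = 1.

Argument: <chi, chi> = (1/|G|) sum_C |C| * |chi(C)|^2 = (1/24)[1*|1|^2 + 1*|1|^2 + 2*|-1|^2 + 2*|1|^2 + 2*|-1|^2 + 2*|1|^2 + 2*|-1|^2 + 6*|-1|^2 + 6*|1|^2]
  = (1/24)[(1) + (1) + (2) + (2) + (2) + (2) + (2) + (6) + (6)] = 24/24 = 1.
A character is irreducible iff <chi, chi> = 1, so this representation is irreducible.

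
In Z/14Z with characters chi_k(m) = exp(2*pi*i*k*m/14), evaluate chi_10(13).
chi_10(13) = zeta_14^130 = exp(4*I*pi/7)

chi_10(13) = zeta_14^(10*13) = zeta_14^130. Since zeta_14^14 = 1, this equals zeta_14^4 = exp(2*pi*i*4/14) = exp(4*I*pi/7).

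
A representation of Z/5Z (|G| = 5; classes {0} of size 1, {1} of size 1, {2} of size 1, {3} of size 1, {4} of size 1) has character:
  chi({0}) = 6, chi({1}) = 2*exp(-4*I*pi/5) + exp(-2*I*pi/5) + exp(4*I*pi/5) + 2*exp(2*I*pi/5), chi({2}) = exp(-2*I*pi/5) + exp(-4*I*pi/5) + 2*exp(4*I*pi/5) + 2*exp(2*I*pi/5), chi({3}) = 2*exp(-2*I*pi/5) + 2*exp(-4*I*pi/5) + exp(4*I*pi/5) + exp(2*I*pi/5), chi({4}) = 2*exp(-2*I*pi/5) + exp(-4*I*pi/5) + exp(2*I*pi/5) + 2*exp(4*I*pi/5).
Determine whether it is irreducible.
Not irreducible (reducible): <chi, chi> = 10 > 1.

Proof sketch: <chi, chi> = (1/|G|) sum_C |C| * |chi(C)|^2 = (1/5)[1*|6|^2 + 1*|2*exp(-4*I*pi/5) + exp(-2*I*pi/5) + exp(4*I*pi/5) + 2*exp(2*I*pi/5)|^2 + 1*|exp(-2*I*pi/5) + exp(-4*I*pi/5) + 2*exp(4*I*pi/5) + 2*exp(2*I*pi/5)|^2 + 1*|2*exp(-2*I*pi/5) + 2*exp(-4*I*pi/5) + exp(4*I*pi/5) + exp(2*I*pi/5)|^2 + 1*|2*exp(-2*I*pi/5) + exp(-4*I*pi/5) + exp(2*I*pi/5) + 2*exp(4*I*pi/5)|^2]
  = (1/5)[(36) + (10 + 6*exp(-2*I*pi/5) + 7*exp(-4*I*pi/5) + 7*exp(4*I*pi/5) + 6*exp(2*I*pi/5)) + (10 + 7*exp(-2*I*pi/5) + 6*exp(-4*I*pi/5) + 6*exp(4*I*pi/5) + 7*exp(2*I*pi/5)) + (10 + 7*exp(-2*I*pi/5) + 6*exp(-4*I*pi/5) + 6*exp(4*I*pi/5) + 7*exp(2*I*pi/5)) + (10 + 6*exp(-2*I*pi/5) + 7*exp(-4*I*pi/5) + 7*exp(4*I*pi/5) + 6*exp(2*I*pi/5))] = 50/5 = 10.
(Exp terms are combined using exp(i*s)*conj(exp(i*t)) = exp(i*(s-t)), and sums of them are collapsed using the identity that for every m > 1 the m distinct m-th roots of unity sum to 0, e.g. 1 + exp(2*I*pi/3) + exp(-2*I*pi/3) = 0.)
A character is irreducible iff <chi, chi> = 1, so this representation is reducible.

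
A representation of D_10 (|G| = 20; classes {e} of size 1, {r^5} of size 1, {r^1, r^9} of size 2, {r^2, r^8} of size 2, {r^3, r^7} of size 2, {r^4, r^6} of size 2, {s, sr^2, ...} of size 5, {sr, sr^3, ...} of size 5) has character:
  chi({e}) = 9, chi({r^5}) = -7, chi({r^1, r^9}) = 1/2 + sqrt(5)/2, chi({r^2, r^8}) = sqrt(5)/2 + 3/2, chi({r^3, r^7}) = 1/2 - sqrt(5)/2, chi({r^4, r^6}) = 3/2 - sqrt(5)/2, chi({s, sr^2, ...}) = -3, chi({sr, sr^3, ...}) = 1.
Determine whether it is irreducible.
Not irreducible (reducible): <chi, chi> = 10 > 1.

<chi, chi> = (1/|G|) sum_C |C| * |chi(C)|^2 = (1/20)[1*|9|^2 + 1*|-7|^2 + 2*|1/2 + sqrt(5)/2|^2 + 2*|sqrt(5)/2 + 3/2|^2 + 2*|1/2 - sqrt(5)/2|^2 + 2*|3/2 - sqrt(5)/2|^2 + 5*|-3|^2 + 5*|1|^2]
  = (1/20)[(81) + (49) + (sqrt(5) + 3) + (3*sqrt(5) + 7) + (3 - sqrt(5)) + (7 - 3*sqrt(5)) + (45) + (5)] = 200/20 = 10.
A character is irreducible iff <chi, chi> = 1, so this representation is reducible.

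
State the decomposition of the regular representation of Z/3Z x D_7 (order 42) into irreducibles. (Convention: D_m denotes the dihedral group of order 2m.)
Each irreducible V_i of dimension d_i appears with multiplicity d_i, i.e. rho_reg = (direct sum over all irreducibles V_i) d_i V_i. The irreducible dimensions for Z/3Z x D_7 are 1, 1, 1, 1, 1, 1, 2, 2, 2, 2, 2, 2, 2, 2, 2: 6 irreducibles of dimension 1, each with multiplicity 1; 9 irreducibles of dimension 2, each with multiplicity 2. Total dimension 6*1*1 + 9*2*2 = 42 = |G|.

Argument: General theorem: in the regular representation of a finite group G, each irreducible appears with multiplicity equal to its dimension. Check: dim(rho_reg) = sum d_i^2 = 1 + 1 + 1 + 1 + 1 + 1 + 4 + 4 + 4 + 4 + 4 + 4 + 4 + 4 + 4 = 42 = |G|.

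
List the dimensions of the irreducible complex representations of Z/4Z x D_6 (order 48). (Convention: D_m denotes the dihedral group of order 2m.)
Dimensions: 1, 1, 1, 1, 1, 1, 1, 1, 1, 1, 1, 1, 1, 1, 1, 1, 2, 2, 2, 2, 2, 2, 2, 2

Reasoning: There are 24 irreducibles (= number of conjugacy classes). Their dimensions d_i satisfy sum d_i^2 = |G| = 48: 1 + 1 + 1 + 1 + 1 + 1 + 1 + 1 + 1 + 1 + 1 + 1 + 1 + 1 + 1 + 1 + 4 + 4 + 4 + 4 + 4 + 4 + 4 + 4 = 48. (For the product with Z/4Z: each of the 4 1-dim characters of Z/4Z tensors with each irrep of D_6, giving 4 copies of each D_6-dimension.)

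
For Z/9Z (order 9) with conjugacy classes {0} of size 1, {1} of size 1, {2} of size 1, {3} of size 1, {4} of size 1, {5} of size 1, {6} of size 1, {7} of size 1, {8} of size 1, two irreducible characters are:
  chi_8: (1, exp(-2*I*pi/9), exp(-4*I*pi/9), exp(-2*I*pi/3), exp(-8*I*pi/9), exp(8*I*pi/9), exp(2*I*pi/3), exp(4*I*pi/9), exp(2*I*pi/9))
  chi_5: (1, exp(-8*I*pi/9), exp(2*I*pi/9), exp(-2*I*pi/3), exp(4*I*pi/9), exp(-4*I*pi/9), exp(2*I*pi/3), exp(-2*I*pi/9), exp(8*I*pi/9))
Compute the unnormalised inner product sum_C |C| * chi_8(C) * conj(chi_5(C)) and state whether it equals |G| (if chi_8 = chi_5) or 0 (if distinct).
Sum = 0; so <chi_8, chi_5> = 0 (distinct irreducibles are orthogonal).

Details: Compute term by term over conjugacy classes (|C| * chi_8(C) * conj(chi_5(C))):
  1*(1)*conj(1) + 1*(exp(-2*I*pi/9))*conj(exp(-8*I*pi/9)) + 1*(exp(-4*I*pi/9))*conj(exp(2*I*pi/9)) + 1*(exp(-2*I*pi/3))*conj(exp(-2*I*pi/3)) + 1*(exp(-8*I*pi/9))*conj(exp(4*I*pi/9)) + 1*(exp(8*I*pi/9))*conj(exp(-4*I*pi/9)) + 1*(exp(2*I*pi/3))*conj(exp(2*I*pi/3)) + 1*(exp(4*I*pi/9))*conj(exp(-2*I*pi/9)) + 1*(exp(2*I*pi/9))*conj(exp(8*I*pi/9))
  = (1) + (exp(2*I*pi/3)) + (exp(-2*I*pi/3)) + (1) + (exp(2*I*pi/3)) + (exp(-2*I*pi/3)) + (1) + (exp(2*I*pi/3)) + (exp(-2*I*pi/3))
  = 0.
(Exp terms are combined using exp(i*s)*conj(exp(i*t)) = exp(i*(s-t)), and sums of them are collapsed using the identity that for every m > 1 the m distinct m-th roots of unity sum to 0, e.g. 1 + exp(2*I*pi/3) + exp(-2*I*pi/3) = 0.)
Dividing by |G| = 9 gives 0/9 = 0, matching the row-orthogonality relation <chi_8, chi_5> = [chi_8 = chi_5].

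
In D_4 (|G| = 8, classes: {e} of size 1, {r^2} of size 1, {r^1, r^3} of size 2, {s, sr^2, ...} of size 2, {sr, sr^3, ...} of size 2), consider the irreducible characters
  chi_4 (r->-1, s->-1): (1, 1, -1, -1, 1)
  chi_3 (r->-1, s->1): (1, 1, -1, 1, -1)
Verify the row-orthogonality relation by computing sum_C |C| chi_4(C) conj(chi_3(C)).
Sum = 0; so <chi_4, chi_3> = 0 (distinct irreducibles are orthogonal).

Justification: Compute term by term over conjugacy classes (|C| * chi_4(C) * conj(chi_3(C))):
  1*(1)*conj(1) + 1*(1)*conj(1) + 2*(-1)*conj(-1) + 2*(-1)*conj(1) + 2*(1)*conj(-1)
  = (1) + (1) + (2) + (-2) + (-2)
  = 0.
Dividing by |G| = 8 gives 0/8 = 0, matching the row-orthogonality relation <chi_4, chi_3> = [chi_4 = chi_3].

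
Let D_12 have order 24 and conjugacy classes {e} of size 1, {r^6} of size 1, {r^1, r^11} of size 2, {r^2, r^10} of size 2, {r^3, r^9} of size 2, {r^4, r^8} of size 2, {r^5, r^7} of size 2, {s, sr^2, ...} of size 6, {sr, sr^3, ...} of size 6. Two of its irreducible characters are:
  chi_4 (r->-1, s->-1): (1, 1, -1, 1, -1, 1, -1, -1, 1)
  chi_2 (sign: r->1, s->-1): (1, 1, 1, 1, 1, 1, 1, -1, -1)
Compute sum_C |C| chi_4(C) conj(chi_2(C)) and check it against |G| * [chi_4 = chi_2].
Sum = 0; so <chi_4, chi_2> = 0 (distinct irreducibles are orthogonal).

Details: Compute term by term over conjugacy classes (|C| * chi_4(C) * conj(chi_2(C))):
  1*(1)*conj(1) + 1*(1)*conj(1) + 2*(-1)*conj(1) + 2*(1)*conj(1) + 2*(-1)*conj(1) + 2*(1)*conj(1) + 2*(-1)*conj(1) + 6*(-1)*conj(-1) + 6*(1)*conj(-1)
  = (1) + (1) + (-2) + (2) + (-2) + (2) + (-2) + (6) + (-6)
  = 0.
Dividing by |G| = 24 gives 0/24 = 0, matching the row-orthogonality relation <chi_4, chi_2> = [chi_4 = chi_2].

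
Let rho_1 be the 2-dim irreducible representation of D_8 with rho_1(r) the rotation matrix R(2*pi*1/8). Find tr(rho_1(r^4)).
chi_{rho_1}(r^4) = 2*cos(2*pi*1*4/8) = -2

Why: rho_1(r^4) is rotation by angle 2*pi*1*4/8, whose trace is 2*cos(2*pi*1*4/8) = -2.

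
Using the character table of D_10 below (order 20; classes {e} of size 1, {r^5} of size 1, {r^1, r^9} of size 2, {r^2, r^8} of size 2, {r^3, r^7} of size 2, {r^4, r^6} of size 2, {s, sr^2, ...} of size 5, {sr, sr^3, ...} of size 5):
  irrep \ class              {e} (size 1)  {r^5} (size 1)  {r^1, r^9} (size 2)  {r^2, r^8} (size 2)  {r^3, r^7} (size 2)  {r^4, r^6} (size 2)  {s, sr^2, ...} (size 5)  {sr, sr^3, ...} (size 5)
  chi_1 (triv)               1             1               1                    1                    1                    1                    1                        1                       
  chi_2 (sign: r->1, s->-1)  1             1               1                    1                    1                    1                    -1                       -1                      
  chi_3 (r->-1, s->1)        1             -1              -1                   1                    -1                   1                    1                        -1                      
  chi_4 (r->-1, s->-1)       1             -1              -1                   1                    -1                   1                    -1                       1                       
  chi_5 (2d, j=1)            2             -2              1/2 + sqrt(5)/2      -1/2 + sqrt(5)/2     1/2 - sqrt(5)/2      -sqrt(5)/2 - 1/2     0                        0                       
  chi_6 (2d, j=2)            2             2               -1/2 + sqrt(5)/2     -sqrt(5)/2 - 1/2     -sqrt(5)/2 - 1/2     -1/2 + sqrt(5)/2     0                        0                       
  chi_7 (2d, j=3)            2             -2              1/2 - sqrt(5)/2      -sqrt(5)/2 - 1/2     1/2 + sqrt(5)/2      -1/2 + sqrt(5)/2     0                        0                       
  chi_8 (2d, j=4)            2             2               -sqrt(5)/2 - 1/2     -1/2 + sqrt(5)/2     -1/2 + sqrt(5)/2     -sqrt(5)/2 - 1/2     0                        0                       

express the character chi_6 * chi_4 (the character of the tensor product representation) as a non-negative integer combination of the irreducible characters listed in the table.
chi_6 tensor chi_4 = chi_7 (all other irreducibles have multiplicity 0).

Working: The character of a tensor product is the pointwise product (chi_6 * chi_4)(C) = chi_6(C) * chi_4(C):
  {e}: (2)*(1), {r^5}: (2)*(-1), {r^1, r^9}: (-1/2 + sqrt(5)/2)*(-1), {r^2, r^8}: (-sqrt(5)/2 - 1/2)*(1), {r^3, r^7}: (-sqrt(5)/2 - 1/2)*(-1), {r^4, r^6}: (-1/2 + sqrt(5)/2)*(1), {s, sr^2, ...}: (0)*(-1), {sr, sr^3, ...}: (0)*(1)
so (chi_6 * chi_4) takes values
  {e} -> 2, {r^5} -> -2, {r^1, r^9} -> 1/2 - sqrt(5)/2, {r^2, r^8} -> -sqrt(5)/2 - 1/2, {r^3, r^7} -> 1/2 + sqrt(5)/2, {r^4, r^6} -> -1/2 + sqrt(5)/2, {s, sr^2, ...} -> 0, {sr, sr^3, ...} -> 0.
Now take the inner product of this character with each irreducible chi from the table, <chi_6*chi_4, chi> = (1/20) sum_C |C| (chi_6*chi_4)(C) conj(chi(C)):
  <chi_6*chi_4, chi_1> = (1/20)[1*(2)*conj(1) + 1*(-2)*conj(1) + 2*(1/2 - sqrt(5)/2)*conj(1) + 2*(-sqrt(5)/2 - 1/2)*conj(1) + 2*(1/2 + sqrt(5)/2)*conj(1) + 2*(-1/2 + sqrt(5)/2)*conj(1) + 5*(0)*conj(1) + 5*(0)*conj(1)]
      = (1/20)[(2) + (-2) + (1 - sqrt(5)) + (-sqrt(5) - 1) + (1 + sqrt(5)) + (-1 + sqrt(5)) + (0) + (0)] = 0/20 = 0
  <chi_6*chi_4, chi_2> = (1/20)[1*(2)*conj(1) + 1*(-2)*conj(1) + 2*(1/2 - sqrt(5)/2)*conj(1) + 2*(-sqrt(5)/2 - 1/2)*conj(1) + 2*(1/2 + sqrt(5)/2)*conj(1) + 2*(-1/2 + sqrt(5)/2)*conj(1) + 5*(0)*conj(-1) + 5*(0)*conj(-1)]
      = (1/20)[(2) + (-2) + (1 - sqrt(5)) + (-sqrt(5) - 1) + (1 + sqrt(5)) + (-1 + sqrt(5)) + (0) + (0)] = 0/20 = 0
  <chi_6*chi_4, chi_3> = (1/20)[1*(2)*conj(1) + 1*(-2)*conj(-1) + 2*(1/2 - sqrt(5)/2)*conj(-1) + 2*(-sqrt(5)/2 - 1/2)*conj(1) + 2*(1/2 + sqrt(5)/2)*conj(-1) + 2*(-1/2 + sqrt(5)/2)*conj(1) + 5*(0)*conj(1) + 5*(0)*conj(-1)]
      = (1/20)[(2) + (2) + (-1 + sqrt(5)) + (-sqrt(5) - 1) + (-sqrt(5) - 1) + (-1 + sqrt(5)) + (0) + (0)] = 0/20 = 0
  <chi_6*chi_4, chi_4> = (1/20)[1*(2)*conj(1) + 1*(-2)*conj(-1) + 2*(1/2 - sqrt(5)/2)*conj(-1) + 2*(-sqrt(5)/2 - 1/2)*conj(1) + 2*(1/2 + sqrt(5)/2)*conj(-1) + 2*(-1/2 + sqrt(5)/2)*conj(1) + 5*(0)*conj(-1) + 5*(0)*conj(1)]
      = (1/20)[(2) + (2) + (-1 + sqrt(5)) + (-sqrt(5) - 1) + (-sqrt(5) - 1) + (-1 + sqrt(5)) + (0) + (0)] = 0/20 = 0
  <chi_6*chi_4, chi_5> = (1/20)[1*(2)*conj(2) + 1*(-2)*conj(-2) + 2*(1/2 - sqrt(5)/2)*conj(1/2 + sqrt(5)/2) + 2*(-sqrt(5)/2 - 1/2)*conj(-1/2 + sqrt(5)/2) + 2*(1/2 + sqrt(5)/2)*conj(1/2 - sqrt(5)/2) + 2*(-1/2 + sqrt(5)/2)*conj(-sqrt(5)/2 - 1/2) + 5*(0)*conj(0) + 5*(0)*conj(0)]
      = (1/20)[(4) + (4) + (-2) + (-2) + (-2) + (-2) + (0) + (0)] = 0/20 = 0
  <chi_6*chi_4, chi_6> = (1/20)[1*(2)*conj(2) + 1*(-2)*conj(2) + 2*(1/2 - sqrt(5)/2)*conj(-1/2 + sqrt(5)/2) + 2*(-sqrt(5)/2 - 1/2)*conj(-sqrt(5)/2 - 1/2) + 2*(1/2 + sqrt(5)/2)*conj(-sqrt(5)/2 - 1/2) + 2*(-1/2 + sqrt(5)/2)*conj(-1/2 + sqrt(5)/2) + 5*(0)*conj(0) + 5*(0)*conj(0)]
      = (1/20)[(4) + (-4) + (-3 + sqrt(5)) + (sqrt(5) + 3) + (-3 - sqrt(5)) + (3 - sqrt(5)) + (0) + (0)] = 0/20 = 0
  <chi_6*chi_4, chi_7> = (1/20)[1*(2)*conj(2) + 1*(-2)*conj(-2) + 2*(1/2 - sqrt(5)/2)*conj(1/2 - sqrt(5)/2) + 2*(-sqrt(5)/2 - 1/2)*conj(-sqrt(5)/2 - 1/2) + 2*(1/2 + sqrt(5)/2)*conj(1/2 + sqrt(5)/2) + 2*(-1/2 + sqrt(5)/2)*conj(-1/2 + sqrt(5)/2) + 5*(0)*conj(0) + 5*(0)*conj(0)]
      = (1/20)[(4) + (4) + (3 - sqrt(5)) + (sqrt(5) + 3) + (sqrt(5) + 3) + (3 - sqrt(5)) + (0) + (0)] = 20/20 = 1
  <chi_6*chi_4, chi_8> = (1/20)[1*(2)*conj(2) + 1*(-2)*conj(2) + 2*(1/2 - sqrt(5)/2)*conj(-sqrt(5)/2 - 1/2) + 2*(-sqrt(5)/2 - 1/2)*conj(-1/2 + sqrt(5)/2) + 2*(1/2 + sqrt(5)/2)*conj(-1/2 + sqrt(5)/2) + 2*(-1/2 + sqrt(5)/2)*conj(-sqrt(5)/2 - 1/2) + 5*(0)*conj(0) + 5*(0)*conj(0)]
      = (1/20)[(4) + (-4) + (2) + (-2) + (2) + (-2) + (0) + (0)] = 0/20 = 0
Hence the multiplicities are chi_7: 1. Dimension check: dim(chi_6)*dim(chi_4) = 2*1 = 2 and sum (mult * dim) = 1*2 = 2.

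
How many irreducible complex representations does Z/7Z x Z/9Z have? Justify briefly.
63

Solution. The number of irreducible complex representations of a finite group equals its number of conjugacy classes. Z/7Z x Z/9Z is abelian of order 63, so every element is its own conjugacy class: 63 classes, so Z/7Z x Z/9Z (order 63) has exactly 63 irreducible complex representations.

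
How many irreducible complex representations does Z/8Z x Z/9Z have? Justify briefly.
72

Explanation: The number of irreducible complex representations of a finite group equals its number of conjugacy classes. Z/8Z x Z/9Z is abelian of order 72, so every element is its own conjugacy class: 72 classes, so Z/8Z x Z/9Z (order 72) has exactly 72 irreducible complex representations.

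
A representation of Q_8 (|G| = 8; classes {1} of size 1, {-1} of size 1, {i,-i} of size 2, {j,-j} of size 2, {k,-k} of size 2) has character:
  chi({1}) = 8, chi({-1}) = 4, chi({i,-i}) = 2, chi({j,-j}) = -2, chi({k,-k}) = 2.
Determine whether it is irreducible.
Not irreducible (reducible): <chi, chi> = 13 > 1.

Why: <chi, chi> = (1/|G|) sum_C |C| * |chi(C)|^2 = (1/8)[1*|8|^2 + 1*|4|^2 + 2*|2|^2 + 2*|-2|^2 + 2*|2|^2]
  = (1/8)[(64) + (16) + (8) + (8) + (8)] = 104/8 = 13.
A character is irreducible iff <chi, chi> = 1, so this representation is reducible.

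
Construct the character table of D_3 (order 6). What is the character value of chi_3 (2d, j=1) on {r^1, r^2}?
Conjugacy classes: {e} of size 1, {r^1, r^2} of size 2, {s, sr, ..., sr^2} of size 3.
Character table:
  irrep \ class              {e} (size 1)  {r^1, r^2} (size 2)  {s, sr, ..., sr^2} (size 3)
  chi_1 (triv)               1             1                    1                          
  chi_2 (sign: r->1, s->-1)  1             1                    -1                         
  chi_3 (2d, j=1)            2             -1                   0                          

Spot check: chi_3 (2d, j=1) on {r^1, r^2} = -1.

Why: D_3 has order 2*3 = 6 with 3 conjugacy classes, hence 3 irreducibles. Sum of squared dims 1 + 1 + 4 = 6 = |G|. Linear characters come from the abelianisation; the 2-dimensional irreps have character r^k -> 2*cos(2*pi*j*k/3), reflections -> 0.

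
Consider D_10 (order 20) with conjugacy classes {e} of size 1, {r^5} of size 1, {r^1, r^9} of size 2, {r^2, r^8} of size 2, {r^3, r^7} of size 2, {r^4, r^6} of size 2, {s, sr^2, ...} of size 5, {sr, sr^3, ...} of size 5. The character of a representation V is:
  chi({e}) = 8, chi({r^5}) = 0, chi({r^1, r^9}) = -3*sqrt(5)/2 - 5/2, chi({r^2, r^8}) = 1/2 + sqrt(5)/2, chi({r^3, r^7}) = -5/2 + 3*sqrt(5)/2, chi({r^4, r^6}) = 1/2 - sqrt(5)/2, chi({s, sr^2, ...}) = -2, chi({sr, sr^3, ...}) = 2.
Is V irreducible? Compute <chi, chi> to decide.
Not irreducible (reducible): <chi, chi> = 9 > 1.

Reasoning: <chi, chi> = (1/|G|) sum_C |C| * |chi(C)|^2 = (1/20)[1*|8|^2 + 1*|0|^2 + 2*|-3*sqrt(5)/2 - 5/2|^2 + 2*|1/2 + sqrt(5)/2|^2 + 2*|-5/2 + 3*sqrt(5)/2|^2 + 2*|1/2 - sqrt(5)/2|^2 + 5*|-2|^2 + 5*|2|^2]
  = (1/20)[(64) + (0) + (15*sqrt(5) + 35) + (sqrt(5) + 3) + (35 - 15*sqrt(5)) + (3 - sqrt(5)) + (20) + (20)] = 180/20 = 9.
A character is irreducible iff <chi, chi> = 1, so this representation is reducible.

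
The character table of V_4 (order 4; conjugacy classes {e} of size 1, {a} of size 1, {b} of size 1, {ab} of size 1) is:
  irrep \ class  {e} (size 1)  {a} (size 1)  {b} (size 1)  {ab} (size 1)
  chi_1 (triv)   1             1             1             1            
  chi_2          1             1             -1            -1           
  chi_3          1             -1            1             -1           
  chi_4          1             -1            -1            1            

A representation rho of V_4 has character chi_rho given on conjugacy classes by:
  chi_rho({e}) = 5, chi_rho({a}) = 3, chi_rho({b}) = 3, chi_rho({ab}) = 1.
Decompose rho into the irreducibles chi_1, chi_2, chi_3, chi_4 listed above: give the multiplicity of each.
Multiplicities: chi_1: 3, chi_2: 1, chi_3: 1, chi_4: 0.

Justification: Use <chi_rho, chi> = (1/|G|) sum_C |C| * chi_rho(C) * conj(chi(C)) with |G| = 4 for each irreducible chi in the table:
  <chi_rho, chi_1> = (1/4)[1*(5)*conj(1) + 1*(3)*conj(1) + 1*(3)*conj(1) + 1*(1)*conj(1)]
      = (1/4)[(5) + (3) + (3) + (1)] = 12/4 = 3
  <chi_rho, chi_2> = (1/4)[1*(5)*conj(1) + 1*(3)*conj(1) + 1*(3)*conj(-1) + 1*(1)*conj(-1)]
      = (1/4)[(5) + (3) + (-3) + (-1)] = 4/4 = 1
  <chi_rho, chi_3> = (1/4)[1*(5)*conj(1) + 1*(3)*conj(-1) + 1*(3)*conj(1) + 1*(1)*conj(-1)]
      = (1/4)[(5) + (-3) + (3) + (-1)] = 4/4 = 1
  <chi_rho, chi_4> = (1/4)[1*(5)*conj(1) + 1*(3)*conj(-1) + 1*(3)*conj(-1) + 1*(1)*conj(1)]
      = (1/4)[(5) + (-3) + (-3) + (1)] = 0/4 = 0
Dimension check: dim(rho) = sum (mult * dim) = 3*1 + 1*1 + 1*1 + 0*1 = 5 = chi_rho(e) = 5.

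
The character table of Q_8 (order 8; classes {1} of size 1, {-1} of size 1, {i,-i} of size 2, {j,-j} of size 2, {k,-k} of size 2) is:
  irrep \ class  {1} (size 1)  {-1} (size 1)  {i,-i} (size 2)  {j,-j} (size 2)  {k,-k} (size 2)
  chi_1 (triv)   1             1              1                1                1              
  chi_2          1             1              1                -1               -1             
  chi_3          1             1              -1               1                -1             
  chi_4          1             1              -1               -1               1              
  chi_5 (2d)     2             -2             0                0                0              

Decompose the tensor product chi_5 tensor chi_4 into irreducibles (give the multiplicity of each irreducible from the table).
chi_5 tensor chi_4 = chi_5 (all other irreducibles have multiplicity 0).

Why: The character of a tensor product is the pointwise product (chi_5 * chi_4)(C) = chi_5(C) * chi_4(C):
  {1}: (2)*(1), {-1}: (-2)*(1), {i,-i}: (0)*(-1), {j,-j}: (0)*(-1), {k,-k}: (0)*(1)
so (chi_5 * chi_4) takes values
  {1} -> 2, {-1} -> -2, {i,-i} -> 0, {j,-j} -> 0, {k,-k} -> 0.
Now take the inner product of this character with each irreducible chi from the table, <chi_5*chi_4, chi> = (1/8) sum_C |C| (chi_5*chi_4)(C) conj(chi(C)):
  <chi_5*chi_4, chi_1> = (1/8)[1*(2)*conj(1) + 1*(-2)*conj(1) + 2*(0)*conj(1) + 2*(0)*conj(1) + 2*(0)*conj(1)]
      = (1/8)[(2) + (-2) + (0) + (0) + (0)] = 0/8 = 0
  <chi_5*chi_4, chi_2> = (1/8)[1*(2)*conj(1) + 1*(-2)*conj(1) + 2*(0)*conj(1) + 2*(0)*conj(-1) + 2*(0)*conj(-1)]
      = (1/8)[(2) + (-2) + (0) + (0) + (0)] = 0/8 = 0
  <chi_5*chi_4, chi_3> = (1/8)[1*(2)*conj(1) + 1*(-2)*conj(1) + 2*(0)*conj(-1) + 2*(0)*conj(1) + 2*(0)*conj(-1)]
      = (1/8)[(2) + (-2) + (0) + (0) + (0)] = 0/8 = 0
  <chi_5*chi_4, chi_4> = (1/8)[1*(2)*conj(1) + 1*(-2)*conj(1) + 2*(0)*conj(-1) + 2*(0)*conj(-1) + 2*(0)*conj(1)]
      = (1/8)[(2) + (-2) + (0) + (0) + (0)] = 0/8 = 0
  <chi_5*chi_4, chi_5> = (1/8)[1*(2)*conj(2) + 1*(-2)*conj(-2) + 2*(0)*conj(0) + 2*(0)*conj(0) + 2*(0)*conj(0)]
      = (1/8)[(4) + (4) + (0) + (0) + (0)] = 8/8 = 1
Hence the multiplicities are chi_5: 1. Dimension check: dim(chi_5)*dim(chi_4) = 2*1 = 2 and sum (mult * dim) = 1*2 = 2.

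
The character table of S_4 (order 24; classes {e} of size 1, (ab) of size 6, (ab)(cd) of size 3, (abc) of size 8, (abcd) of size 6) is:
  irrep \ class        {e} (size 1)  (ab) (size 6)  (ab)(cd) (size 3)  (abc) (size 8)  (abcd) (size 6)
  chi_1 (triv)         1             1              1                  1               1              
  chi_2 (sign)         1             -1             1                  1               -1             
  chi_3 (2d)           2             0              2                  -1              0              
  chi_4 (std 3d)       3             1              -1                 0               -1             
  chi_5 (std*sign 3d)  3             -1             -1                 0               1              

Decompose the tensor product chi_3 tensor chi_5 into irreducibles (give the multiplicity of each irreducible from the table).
chi_3 tensor chi_5 = chi_4 + chi_5 (all other irreducibles have multiplicity 0).

Proof sketch: The character of a tensor product is the pointwise product (chi_3 * chi_5)(C) = chi_3(C) * chi_5(C):
  {e}: (2)*(3), (ab): (0)*(-1), (ab)(cd): (2)*(-1), (abc): (-1)*(0), (abcd): (0)*(1)
so (chi_3 * chi_5) takes values
  {e} -> 6, (ab) -> 0, (ab)(cd) -> -2, (abc) -> 0, (abcd) -> 0.
Now take the inner product of this character with each irreducible chi from the table, <chi_3*chi_5, chi> = (1/24) sum_C |C| (chi_3*chi_5)(C) conj(chi(C)):
  <chi_3*chi_5, chi_1> = (1/24)[1*(6)*conj(1) + 6*(0)*conj(1) + 3*(-2)*conj(1) + 8*(0)*conj(1) + 6*(0)*conj(1)]
      = (1/24)[(6) + (0) + (-6) + (0) + (0)] = 0/24 = 0
  <chi_3*chi_5, chi_2> = (1/24)[1*(6)*conj(1) + 6*(0)*conj(-1) + 3*(-2)*conj(1) + 8*(0)*conj(1) + 6*(0)*conj(-1)]
      = (1/24)[(6) + (0) + (-6) + (0) + (0)] = 0/24 = 0
  <chi_3*chi_5, chi_3> = (1/24)[1*(6)*conj(2) + 6*(0)*conj(0) + 3*(-2)*conj(2) + 8*(0)*conj(-1) + 6*(0)*conj(0)]
      = (1/24)[(12) + (0) + (-12) + (0) + (0)] = 0/24 = 0
  <chi_3*chi_5, chi_4> = (1/24)[1*(6)*conj(3) + 6*(0)*conj(1) + 3*(-2)*conj(-1) + 8*(0)*conj(0) + 6*(0)*conj(-1)]
      = (1/24)[(18) + (0) + (6) + (0) + (0)] = 24/24 = 1
  <chi_3*chi_5, chi_5> = (1/24)[1*(6)*conj(3) + 6*(0)*conj(-1) + 3*(-2)*conj(-1) + 8*(0)*conj(0) + 6*(0)*conj(1)]
      = (1/24)[(18) + (0) + (6) + (0) + (0)] = 24/24 = 1
Hence the multiplicities are chi_4: 1, chi_5: 1. Dimension check: dim(chi_3)*dim(chi_5) = 2*3 = 6 and sum (mult * dim) = 1*3 + 1*3 = 6.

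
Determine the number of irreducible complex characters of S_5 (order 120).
7

Derivation: The number of irreducible complex representations of a finite group equals its number of conjugacy classes. Conjugacy classes in S_5 correspond to cycle types, i.e. partitions of 5; there are p(5) = 7 of them, so S_5 (order 120) has exactly 7 irreducible complex representations.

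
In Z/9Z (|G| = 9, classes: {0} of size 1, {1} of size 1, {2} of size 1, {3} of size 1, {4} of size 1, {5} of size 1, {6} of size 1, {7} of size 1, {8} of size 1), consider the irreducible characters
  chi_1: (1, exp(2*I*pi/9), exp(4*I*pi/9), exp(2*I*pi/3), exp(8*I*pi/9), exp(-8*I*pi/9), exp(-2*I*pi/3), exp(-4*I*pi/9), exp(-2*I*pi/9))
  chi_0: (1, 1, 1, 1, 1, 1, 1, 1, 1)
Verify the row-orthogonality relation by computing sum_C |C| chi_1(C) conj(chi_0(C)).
Sum = 0; so <chi_1, chi_0> = 0 (distinct irreducibles are orthogonal).

Working: Compute term by term over conjugacy classes (|C| * chi_1(C) * conj(chi_0(C))):
  1*(1)*conj(1) + 1*(exp(2*I*pi/9))*conj(1) + 1*(exp(4*I*pi/9))*conj(1) + 1*(exp(2*I*pi/3))*conj(1) + 1*(exp(8*I*pi/9))*conj(1) + 1*(exp(-8*I*pi/9))*conj(1) + 1*(exp(-2*I*pi/3))*conj(1) + 1*(exp(-4*I*pi/9))*conj(1) + 1*(exp(-2*I*pi/9))*conj(1)
  = (1) + (exp(2*I*pi/9)) + (exp(4*I*pi/9)) + (exp(2*I*pi/3)) + (exp(8*I*pi/9)) + (exp(-8*I*pi/9)) + (exp(-2*I*pi/3)) + (exp(-4*I*pi/9)) + (exp(-2*I*pi/9))
  = 0.
(Exp terms are combined using exp(i*s)*conj(exp(i*t)) = exp(i*(s-t)), and sums of them are collapsed using the identity that for every m > 1 the m distinct m-th roots of unity sum to 0, e.g. 1 + exp(2*I*pi/3) + exp(-2*I*pi/3) = 0.)
Dividing by |G| = 9 gives 0/9 = 0, matching the row-orthogonality relation <chi_1, chi_0> = [chi_1 = chi_0].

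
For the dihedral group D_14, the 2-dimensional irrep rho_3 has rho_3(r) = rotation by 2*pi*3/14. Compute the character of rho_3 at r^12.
chi_{rho_3}(r^12) = 2*cos(2*pi*3*12/14) = -2*cos(pi/7)

Proof sketch: rho_3(r^12) is rotation by angle 2*pi*3*12/14, whose trace is 2*cos(2*pi*3*12/14) = -2*cos(pi/7).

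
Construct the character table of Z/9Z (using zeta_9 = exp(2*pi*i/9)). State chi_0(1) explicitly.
Character table of Z/9Z (irreps indexed chi_0,...,chi_8 with chi_k(m) = zeta_9^(k*m), zeta_9 = exp(2*pi*i/9)):
  irrep \ class  {0} (size 1)  {1} (size 1)    {2} (size 1)    {3} (size 1)    {4} (size 1)    {5} (size 1)    {6} (size 1)    {7} (size 1)    {8} (size 1)  
  chi_0          1             1               1               1               1               1               1               1               1             
  chi_1          1             exp(2*I*pi/9)   exp(4*I*pi/9)   exp(2*I*pi/3)   exp(8*I*pi/9)   exp(-8*I*pi/9)  exp(-2*I*pi/3)  exp(-4*I*pi/9)  exp(-2*I*pi/9)
  chi_2          1             exp(4*I*pi/9)   exp(8*I*pi/9)   exp(-2*I*pi/3)  exp(-2*I*pi/9)  exp(2*I*pi/9)   exp(2*I*pi/3)   exp(-8*I*pi/9)  exp(-4*I*pi/9)
  chi_3          1             exp(2*I*pi/3)   exp(-2*I*pi/3)  1               exp(2*I*pi/3)   exp(-2*I*pi/3)  1               exp(2*I*pi/3)   exp(-2*I*pi/3)
  chi_4          1             exp(8*I*pi/9)   exp(-2*I*pi/9)  exp(2*I*pi/3)   exp(-4*I*pi/9)  exp(4*I*pi/9)   exp(-2*I*pi/3)  exp(2*I*pi/9)   exp(-8*I*pi/9)
  chi_5          1             exp(-8*I*pi/9)  exp(2*I*pi/9)   exp(-2*I*pi/3)  exp(4*I*pi/9)   exp(-4*I*pi/9)  exp(2*I*pi/3)   exp(-2*I*pi/9)  exp(8*I*pi/9) 
  chi_6          1             exp(-2*I*pi/3)  exp(2*I*pi/3)   1               exp(-2*I*pi/3)  exp(2*I*pi/3)   1               exp(-2*I*pi/3)  exp(2*I*pi/3) 
  chi_7          1             exp(-4*I*pi/9)  exp(-8*I*pi/9)  exp(2*I*pi/3)   exp(2*I*pi/9)   exp(-2*I*pi/9)  exp(-2*I*pi/3)  exp(8*I*pi/9)   exp(4*I*pi/9) 
  chi_8          1             exp(-2*I*pi/9)  exp(-4*I*pi/9)  exp(-2*I*pi/3)  exp(-8*I*pi/9)  exp(8*I*pi/9)   exp(2*I*pi/3)   exp(4*I*pi/9)   exp(2*I*pi/9) 

Spot check: chi_0(1) = zeta_9^(0*1) = zeta_9^0 = 1.

Justification: Z/9Z is abelian, so all 9 irreducible complex representations are 1-dimensional. They are given by chi_k(m) = zeta_9^(k*m) for k = 0,...,8. Row orthogonality: sum_m chi_k(m) conj(chi_l(m)) = 9 * [k = l].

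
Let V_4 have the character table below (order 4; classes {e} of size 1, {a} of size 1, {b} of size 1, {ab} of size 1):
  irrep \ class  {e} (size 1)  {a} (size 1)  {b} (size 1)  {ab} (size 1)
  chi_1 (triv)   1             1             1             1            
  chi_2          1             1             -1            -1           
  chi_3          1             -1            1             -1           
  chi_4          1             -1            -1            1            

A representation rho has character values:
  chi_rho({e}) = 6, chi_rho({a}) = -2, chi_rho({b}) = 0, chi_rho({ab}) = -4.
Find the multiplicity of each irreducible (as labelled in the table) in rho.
Multiplicities: chi_1: 0, chi_2: 2, chi_3: 3, chi_4: 1.

Solution. Use <chi_rho, chi> = (1/|G|) sum_C |C| * chi_rho(C) * conj(chi(C)) with |G| = 4 for each irreducible chi in the table:
  <chi_rho, chi_1> = (1/4)[1*(6)*conj(1) + 1*(-2)*conj(1) + 1*(0)*conj(1) + 1*(-4)*conj(1)]
      = (1/4)[(6) + (-2) + (0) + (-4)] = 0/4 = 0
  <chi_rho, chi_2> = (1/4)[1*(6)*conj(1) + 1*(-2)*conj(1) + 1*(0)*conj(-1) + 1*(-4)*conj(-1)]
      = (1/4)[(6) + (-2) + (0) + (4)] = 8/4 = 2
  <chi_rho, chi_3> = (1/4)[1*(6)*conj(1) + 1*(-2)*conj(-1) + 1*(0)*conj(1) + 1*(-4)*conj(-1)]
      = (1/4)[(6) + (2) + (0) + (4)] = 12/4 = 3
  <chi_rho, chi_4> = (1/4)[1*(6)*conj(1) + 1*(-2)*conj(-1) + 1*(0)*conj(-1) + 1*(-4)*conj(1)]
      = (1/4)[(6) + (2) + (0) + (-4)] = 4/4 = 1
Dimension check: dim(rho) = sum (mult * dim) = 0*1 + 2*1 + 3*1 + 1*1 = 6 = chi_rho(e) = 6.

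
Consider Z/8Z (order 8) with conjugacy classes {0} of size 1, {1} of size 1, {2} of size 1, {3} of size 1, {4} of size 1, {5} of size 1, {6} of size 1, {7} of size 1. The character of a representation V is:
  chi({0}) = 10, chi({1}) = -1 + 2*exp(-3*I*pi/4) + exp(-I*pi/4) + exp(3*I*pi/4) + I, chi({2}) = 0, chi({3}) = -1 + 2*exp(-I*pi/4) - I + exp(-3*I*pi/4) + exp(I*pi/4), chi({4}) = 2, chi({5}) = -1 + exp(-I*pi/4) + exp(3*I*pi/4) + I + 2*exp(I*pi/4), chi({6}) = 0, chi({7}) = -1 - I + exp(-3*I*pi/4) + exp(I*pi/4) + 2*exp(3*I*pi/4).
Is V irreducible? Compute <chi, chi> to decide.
Not irreducible (reducible): <chi, chi> = 16 > 1.

Justification: <chi, chi> = (1/|G|) sum_C |C| * |chi(C)|^2 = (1/8)[1*|10|^2 + 1*|-1 + 2*exp(-3*I*pi/4) + exp(-I*pi/4) + exp(3*I*pi/4) + I|^2 + 1*|0|^2 + 1*|-1 + 2*exp(-I*pi/4) - I + exp(-3*I*pi/4) + exp(I*pi/4)|^2 + 1*|2|^2 + 1*|-1 + exp(-I*pi/4) + exp(3*I*pi/4) + I + 2*exp(I*pi/4)|^2 + 1*|0|^2 + 1*|-1 - I + exp(-3*I*pi/4) + exp(I*pi/4) + 2*exp(3*I*pi/4)|^2]
  = (1/8)[(100) + (6) + (0) + (6) + (4) + (6) + (0) + (6)] = 128/8 = 16.
(Exp terms are combined using exp(i*s)*conj(exp(i*t)) = exp(i*(s-t)), and sums of them are collapsed using the identity that for every m > 1 the m distinct m-th roots of unity sum to 0, e.g. 1 + exp(2*I*pi/3) + exp(-2*I*pi/3) = 0.)
A character is irreducible iff <chi, chi> = 1, so this representation is reducible.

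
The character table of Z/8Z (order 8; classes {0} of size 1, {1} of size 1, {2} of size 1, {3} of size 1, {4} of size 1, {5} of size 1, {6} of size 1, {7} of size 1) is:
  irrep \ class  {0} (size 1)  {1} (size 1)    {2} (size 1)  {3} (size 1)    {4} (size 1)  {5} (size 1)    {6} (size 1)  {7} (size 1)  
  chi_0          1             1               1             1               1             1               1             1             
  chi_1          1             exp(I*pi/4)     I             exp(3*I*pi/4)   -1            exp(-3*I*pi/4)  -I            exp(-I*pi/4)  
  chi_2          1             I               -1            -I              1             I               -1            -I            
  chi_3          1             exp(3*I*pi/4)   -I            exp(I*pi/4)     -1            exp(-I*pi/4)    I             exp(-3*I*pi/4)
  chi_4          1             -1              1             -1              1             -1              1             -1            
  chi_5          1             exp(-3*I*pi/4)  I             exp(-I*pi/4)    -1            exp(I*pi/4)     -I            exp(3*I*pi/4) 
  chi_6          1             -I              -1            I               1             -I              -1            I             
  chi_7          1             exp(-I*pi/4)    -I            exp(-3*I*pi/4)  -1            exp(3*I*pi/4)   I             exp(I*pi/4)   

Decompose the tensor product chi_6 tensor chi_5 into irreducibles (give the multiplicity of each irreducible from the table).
chi_6 tensor chi_5 = chi_3 (all other irreducibles have multiplicity 0).

Justification: The character of a tensor product is the pointwise product (chi_6 * chi_5)(C) = chi_6(C) * chi_5(C):
  {0}: (1)*(1), {1}: (-I)*(exp(-3*I*pi/4)), {2}: (-1)*(I), {3}: (I)*(exp(-I*pi/4)), {4}: (1)*(-1), {5}: (-I)*(exp(I*pi/4)), {6}: (-1)*(-I), {7}: (I)*(exp(3*I*pi/4))
so (chi_6 * chi_5) takes values
  {0} -> 1, {1} -> -exp(-I*pi/4), {2} -> -I, {3} -> exp(I*pi/4), {4} -> -1, {5} -> -exp(3*I*pi/4), {6} -> I, {7} -> exp(-3*I*pi/4).
Now take the inner product of this character with each irreducible chi from the table, <chi_6*chi_5, chi> = (1/8) sum_C |C| (chi_6*chi_5)(C) conj(chi(C)):
  <chi_6*chi_5, chi_0> = (1/8)[1*(1)*conj(1) + 1*(-exp(-I*pi/4))*conj(1) + 1*(-I)*conj(1) + 1*(exp(I*pi/4))*conj(1) + 1*(-1)*conj(1) + 1*(-exp(3*I*pi/4))*conj(1) + 1*(I)*conj(1) + 1*(exp(-3*I*pi/4))*conj(1)]
      = (1/8)[(1) + (-exp(-I*pi/4)) + (-I) + (exp(I*pi/4)) + (-1) + (-exp(3*I*pi/4)) + (I) + (exp(-3*I*pi/4))] = 0/8 = 0
  <chi_6*chi_5, chi_1> = (1/8)[1*(1)*conj(1) + 1*(-exp(-I*pi/4))*conj(exp(I*pi/4)) + 1*(-I)*conj(I) + 1*(exp(I*pi/4))*conj(exp(3*I*pi/4)) + 1*(-1)*conj(-1) + 1*(-exp(3*I*pi/4))*conj(exp(-3*I*pi/4)) + 1*(I)*conj(-I) + 1*(exp(-3*I*pi/4))*conj(exp(-I*pi/4))]
      = (1/8)[(1) + (I) + (-1) + (-I) + (1) + (I) + (-1) + (-I)] = 0/8 = 0
  <chi_6*chi_5, chi_2> = (1/8)[1*(1)*conj(1) + 1*(-exp(-I*pi/4))*conj(I) + 1*(-I)*conj(-1) + 1*(exp(I*pi/4))*conj(-I) + 1*(-1)*conj(1) + 1*(-exp(3*I*pi/4))*conj(I) + 1*(I)*conj(-1) + 1*(exp(-3*I*pi/4))*conj(-I)]
      = (1/8)[(1) + (exp(I*pi/4)) + (I) + (exp(3*I*pi/4)) + (-1) + (exp(-3*I*pi/4)) + (-I) + (exp(-I*pi/4))] = 0/8 = 0
  <chi_6*chi_5, chi_3> = (1/8)[1*(1)*conj(1) + 1*(-exp(-I*pi/4))*conj(exp(3*I*pi/4)) + 1*(-I)*conj(-I) + 1*(exp(I*pi/4))*conj(exp(I*pi/4)) + 1*(-1)*conj(-1) + 1*(-exp(3*I*pi/4))*conj(exp(-I*pi/4)) + 1*(I)*conj(I) + 1*(exp(-3*I*pi/4))*conj(exp(-3*I*pi/4))]
      = (1/8)[(1) + (1) + (1) + (1) + (1) + (1) + (1) + (1)] = 8/8 = 1
  <chi_6*chi_5, chi_4> = (1/8)[1*(1)*conj(1) + 1*(-exp(-I*pi/4))*conj(-1) + 1*(-I)*conj(1) + 1*(exp(I*pi/4))*conj(-1) + 1*(-1)*conj(1) + 1*(-exp(3*I*pi/4))*conj(-1) + 1*(I)*conj(1) + 1*(exp(-3*I*pi/4))*conj(-1)]
      = (1/8)[(1) + (exp(-I*pi/4)) + (-I) + (-exp(I*pi/4)) + (-1) + (exp(3*I*pi/4)) + (I) + (-exp(-3*I*pi/4))] = 0/8 = 0
  <chi_6*chi_5, chi_5> = (1/8)[1*(1)*conj(1) + 1*(-exp(-I*pi/4))*conj(exp(-3*I*pi/4)) + 1*(-I)*conj(I) + 1*(exp(I*pi/4))*conj(exp(-I*pi/4)) + 1*(-1)*conj(-1) + 1*(-exp(3*I*pi/4))*conj(exp(I*pi/4)) + 1*(I)*conj(-I) + 1*(exp(-3*I*pi/4))*conj(exp(3*I*pi/4))]
      = (1/8)[(1) + (-I) + (-1) + (I) + (1) + (-I) + (-1) + (I)] = 0/8 = 0
  <chi_6*chi_5, chi_6> = (1/8)[1*(1)*conj(1) + 1*(-exp(-I*pi/4))*conj(-I) + 1*(-I)*conj(-1) + 1*(exp(I*pi/4))*conj(I) + 1*(-1)*conj(1) + 1*(-exp(3*I*pi/4))*conj(-I) + 1*(I)*conj(-1) + 1*(exp(-3*I*pi/4))*conj(I)]
      = (1/8)[(1) + (-exp(I*pi/4)) + (I) + (-exp(3*I*pi/4)) + (-1) + (-exp(-3*I*pi/4)) + (-I) + (-exp(-I*pi/4))] = 0/8 = 0
  <chi_6*chi_5, chi_7> = (1/8)[1*(1)*conj(1) + 1*(-exp(-I*pi/4))*conj(exp(-I*pi/4)) + 1*(-I)*conj(-I) + 1*(exp(I*pi/4))*conj(exp(-3*I*pi/4)) + 1*(-1)*conj(-1) + 1*(-exp(3*I*pi/4))*conj(exp(3*I*pi/4)) + 1*(I)*conj(I) + 1*(exp(-3*I*pi/4))*conj(exp(I*pi/4))]
      = (1/8)[(1) + (-1) + (1) + (-1) + (1) + (-1) + (1) + (-1)] = 0/8 = 0
(Exp terms are combined using exp(i*s)*conj(exp(i*t)) = exp(i*(s-t)), and sums of them are collapsed using the identity that for every m > 1 the m distinct m-th roots of unity sum to 0, e.g. 1 + exp(2*I*pi/3) + exp(-2*I*pi/3) = 0.)
Hence the multiplicities are chi_3: 1. Dimension check: dim(chi_6)*dim(chi_5) = 1*1 = 1 and sum (mult * dim) = 1*1 = 1.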